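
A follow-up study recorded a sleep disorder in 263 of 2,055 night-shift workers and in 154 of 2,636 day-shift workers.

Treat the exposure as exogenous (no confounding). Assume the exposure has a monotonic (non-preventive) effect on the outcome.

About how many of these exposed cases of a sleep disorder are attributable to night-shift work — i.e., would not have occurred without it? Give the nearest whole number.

about 143 cases

p₁ = P(outcome | exposed) = 263/2055 = 0.12798
p₀ = P(outcome | unexposed) = 154/2636 = 0.058422
PN = (p₁ − p₀)/p₁ = (0.12798 − 0.058422) / 0.12798 ≈ 0.54351.
Attributable cases ≈ PN × (exposed cases) = 0.54351 × 263 ≈ 142.94.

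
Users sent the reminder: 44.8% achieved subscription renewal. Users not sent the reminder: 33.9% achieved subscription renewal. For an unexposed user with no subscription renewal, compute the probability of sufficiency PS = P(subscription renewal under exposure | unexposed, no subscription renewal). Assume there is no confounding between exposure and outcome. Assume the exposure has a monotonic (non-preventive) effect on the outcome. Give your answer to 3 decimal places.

PS ≈ 0.165

p₁ = 0.448, p₀ = 0.339.
Under exogeneity and monotonicity, PS = (p₁ − p₀) / (1 − p₀).
PS = (0.448 − 0.339) / (1 − 0.339) = 0.109 / 0.661 ≈ 0.1649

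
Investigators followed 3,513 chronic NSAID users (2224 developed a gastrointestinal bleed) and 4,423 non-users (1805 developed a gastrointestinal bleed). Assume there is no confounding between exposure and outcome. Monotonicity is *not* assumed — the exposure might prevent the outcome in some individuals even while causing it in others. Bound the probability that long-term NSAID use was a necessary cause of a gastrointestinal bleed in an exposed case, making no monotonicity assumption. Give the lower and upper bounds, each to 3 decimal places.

p₁ = P(outcome | exposed) = 2224/3513 = 0.63308
p₀ = P(outcome | unexposed) = 1805/4423 = 0.40809
Under exogeneity alone the bounds on PN are max{0,(p₁−p₀)/p₁} ≤ PN ≤ min{1,(1−p₀)/p₁}.
  lower = (p₁ − p₀)/p₁ = 0.22498 / 0.63308 ≈ 0.3554
  upper = min{1, (1 − p₀)/p₁} = 0.59191 / 0.63308 ≈ 0.9350

0.355 ≤ PN ≤ 0.935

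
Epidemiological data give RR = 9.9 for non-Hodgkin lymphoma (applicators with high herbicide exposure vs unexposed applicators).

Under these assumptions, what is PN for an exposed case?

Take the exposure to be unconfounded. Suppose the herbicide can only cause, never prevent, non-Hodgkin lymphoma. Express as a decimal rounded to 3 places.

PN ≈ 0.899

Under exogeneity and monotonicity, PN = (RR − 1) / RR = 1 − 1/RR.
PN = (9.9 − 1) / 9.9 = 8.9 / 9.9 ≈ 0.8990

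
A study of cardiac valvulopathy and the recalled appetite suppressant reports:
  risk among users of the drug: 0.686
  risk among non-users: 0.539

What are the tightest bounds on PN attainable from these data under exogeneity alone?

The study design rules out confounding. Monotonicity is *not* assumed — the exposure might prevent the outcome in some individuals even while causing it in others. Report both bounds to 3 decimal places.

0.214 ≤ PN ≤ 0.672

Let p₁ = 0.686, p₀ = 0.539.
Under exogeneity alone the bounds on PN are max{0,(p₁−p₀)/p₁} ≤ PN ≤ min{1,(1−p₀)/p₁}.
  lower = (p₁ − p₀)/p₁ = 0.147 / 0.686 ≈ 0.2143
  upper = min{1, (1 − p₀)/p₁} = 0.461 / 0.686 ≈ 0.6720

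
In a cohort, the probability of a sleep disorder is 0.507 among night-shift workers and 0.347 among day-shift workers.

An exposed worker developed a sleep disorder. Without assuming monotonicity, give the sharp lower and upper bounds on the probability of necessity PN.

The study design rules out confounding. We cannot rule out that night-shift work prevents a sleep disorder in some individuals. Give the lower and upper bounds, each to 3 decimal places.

0.316 ≤ PN ≤ 1.000

Let p₁ = 0.507, p₀ = 0.347.
Under exogeneity alone the bounds on PN are max{0,(p₁−p₀)/p₁} ≤ PN ≤ min{1,(1−p₀)/p₁}.
  lower = (p₁ − p₀)/p₁ = 0.16 / 0.507 ≈ 0.3156
  upper = min{1, (1 − p₀)/p₁} = 0.653 / 0.507 ≈ 1.2880 → capped at 1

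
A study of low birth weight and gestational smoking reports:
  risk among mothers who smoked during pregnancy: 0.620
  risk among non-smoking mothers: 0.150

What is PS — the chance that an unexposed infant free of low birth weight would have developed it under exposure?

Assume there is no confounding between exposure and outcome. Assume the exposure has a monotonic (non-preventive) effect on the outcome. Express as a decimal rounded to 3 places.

Let p₁ = 0.62, p₀ = 0.15.
Under exogeneity and monotonicity, PS = (p₁ − p₀) / (1 − p₀).
PS = (0.62 − 0.15) / (1 − 0.15) = 0.47 / 0.85 ≈ 0.5529

PS ≈ 0.553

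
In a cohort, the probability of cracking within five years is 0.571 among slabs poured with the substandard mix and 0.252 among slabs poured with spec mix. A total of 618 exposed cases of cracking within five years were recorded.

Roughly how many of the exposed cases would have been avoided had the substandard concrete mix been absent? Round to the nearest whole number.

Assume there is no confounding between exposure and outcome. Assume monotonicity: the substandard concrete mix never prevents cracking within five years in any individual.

Let p₁ = 0.571, p₀ = 0.252.
PN = (p₁ − p₀)/p₁ = (0.571 − 0.252) / 0.571 ≈ 0.55867.
Attributable cases ≈ PN × (exposed cases) = 0.55867 × 618 ≈ 345.26.

about 345 cases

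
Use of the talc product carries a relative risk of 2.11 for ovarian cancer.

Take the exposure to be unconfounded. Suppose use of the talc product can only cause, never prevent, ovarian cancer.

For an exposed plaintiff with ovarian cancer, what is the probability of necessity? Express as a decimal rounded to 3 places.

PN ≈ 0.526

Under exogeneity and monotonicity, PN = (RR − 1) / RR = 1 − 1/RR.
PN = (2.11 − 1) / 2.11 = 1.11 / 2.11 ≈ 0.5261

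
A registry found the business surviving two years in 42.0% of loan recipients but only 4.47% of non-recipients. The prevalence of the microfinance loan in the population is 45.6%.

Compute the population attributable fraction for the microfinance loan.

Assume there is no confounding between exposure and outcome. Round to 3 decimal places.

p₁ = 0.42, p₀ = 0.0447.
Overall risk P(Y=1) = π·p₁ + (1−π)·p₀ = 0.456×0.42 + 0.544×0.0447 = 0.21584.
Under exogeneity, PAF = [P(Y=1) − p₀] / P(Y=1).
PAF = (0.21584 − 0.0447) / 0.21584 ≈ 0.7929

PAF ≈ 0.793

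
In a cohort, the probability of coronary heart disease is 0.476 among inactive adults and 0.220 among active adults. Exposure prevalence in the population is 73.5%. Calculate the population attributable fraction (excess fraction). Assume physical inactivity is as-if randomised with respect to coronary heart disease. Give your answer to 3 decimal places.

PAF ≈ 0.461

Let p₁ = 0.476, p₀ = 0.22.
Overall risk P(Y=1) = π·p₁ + (1−π)·p₀ = 0.735×0.476 + 0.265×0.22 = 0.40816.
Under exogeneity, PAF = [P(Y=1) − p₀] / P(Y=1).
PAF = (0.40816 − 0.22) / 0.40816 ≈ 0.4610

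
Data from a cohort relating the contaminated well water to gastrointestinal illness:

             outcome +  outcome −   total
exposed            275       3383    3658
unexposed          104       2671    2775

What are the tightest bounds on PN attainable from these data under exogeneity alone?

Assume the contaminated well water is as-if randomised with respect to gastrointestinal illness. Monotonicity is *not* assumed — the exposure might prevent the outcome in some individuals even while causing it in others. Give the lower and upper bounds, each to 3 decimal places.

0.501 ≤ PN ≤ 1.000

p₁ = P(outcome | exposed) = 275/3658 = 0.075178
p₀ = P(outcome | unexposed) = 104/2775 = 0.037477
Under exogeneity alone the bounds on PN are max{0,(p₁−p₀)/p₁} ≤ PN ≤ min{1,(1−p₀)/p₁}.
  lower = (p₁ − p₀)/p₁ = 0.0377 / 0.075178 ≈ 0.5015
  upper = min{1, (1 − p₀)/p₁} = 0.96252 / 0.075178 ≈ 12.8033 → capped at 1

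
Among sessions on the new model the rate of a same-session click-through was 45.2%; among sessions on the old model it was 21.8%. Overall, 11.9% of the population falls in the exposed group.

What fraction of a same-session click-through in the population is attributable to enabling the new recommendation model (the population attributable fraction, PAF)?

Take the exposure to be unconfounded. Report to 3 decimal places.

p₁ = 0.452, p₀ = 0.218.
Overall risk P(Y=1) = π·p₁ + (1−π)·p₀ = 0.119×0.452 + 0.881×0.218 = 0.24585.
Under exogeneity, PAF = [P(Y=1) − p₀] / P(Y=1).
PAF = (0.24585 − 0.218) / 0.24585 ≈ 0.1133

PAF ≈ 0.113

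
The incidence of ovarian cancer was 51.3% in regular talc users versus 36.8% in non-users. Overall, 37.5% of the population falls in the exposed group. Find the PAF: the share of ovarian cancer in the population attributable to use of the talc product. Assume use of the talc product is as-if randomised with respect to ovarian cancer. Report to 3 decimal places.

p₁ = 0.513, p₀ = 0.368.
Overall risk P(Y=1) = π·p₁ + (1−π)·p₀ = 0.375×0.513 + 0.625×0.368 = 0.42238.
Under exogeneity, PAF = [P(Y=1) − p₀] / P(Y=1).
PAF = (0.42238 − 0.368) / 0.42238 ≈ 0.1287

PAF ≈ 0.129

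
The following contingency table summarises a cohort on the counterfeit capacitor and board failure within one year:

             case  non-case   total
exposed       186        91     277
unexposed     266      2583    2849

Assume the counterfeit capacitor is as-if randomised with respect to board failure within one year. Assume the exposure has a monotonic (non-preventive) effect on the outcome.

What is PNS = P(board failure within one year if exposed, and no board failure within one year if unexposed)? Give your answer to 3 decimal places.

PNS ≈ 0.578

p₁ = P(outcome | exposed) = 186/277 = 0.67148
p₀ = P(outcome | unexposed) = 266/2849 = 0.093366
Under exogeneity and monotonicity, PNS = p₁ − p₀.
PNS = 0.67148 − 0.093366 = 0.57811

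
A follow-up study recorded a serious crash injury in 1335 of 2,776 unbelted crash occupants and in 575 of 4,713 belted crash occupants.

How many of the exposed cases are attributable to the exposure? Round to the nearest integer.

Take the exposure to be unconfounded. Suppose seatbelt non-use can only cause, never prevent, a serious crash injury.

about 996 cases

p₁ = P(outcome | exposed) = 1335/2776 = 0.48091
p₀ = P(outcome | unexposed) = 575/4713 = 0.122
PN = (p₁ − p₀)/p₁ = (0.48091 − 0.122) / 0.48091 ≈ 0.74631.
Attributable cases ≈ PN × (exposed cases) = 0.74631 × 1335 ≈ 996.32.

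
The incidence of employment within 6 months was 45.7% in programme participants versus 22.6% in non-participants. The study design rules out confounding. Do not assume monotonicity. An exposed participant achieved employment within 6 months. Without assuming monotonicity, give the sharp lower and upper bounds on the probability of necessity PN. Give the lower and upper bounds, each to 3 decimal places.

0.505 ≤ PN ≤ 1.000

p₁ = 0.457, p₀ = 0.226.
Under exogeneity alone the bounds on PN are max{0,(p₁−p₀)/p₁} ≤ PN ≤ min{1,(1−p₀)/p₁}.
  lower = (p₁ − p₀)/p₁ = 0.231 / 0.457 ≈ 0.5055
  upper = min{1, (1 − p₀)/p₁} = 0.774 / 0.457 ≈ 1.6937 → capped at 1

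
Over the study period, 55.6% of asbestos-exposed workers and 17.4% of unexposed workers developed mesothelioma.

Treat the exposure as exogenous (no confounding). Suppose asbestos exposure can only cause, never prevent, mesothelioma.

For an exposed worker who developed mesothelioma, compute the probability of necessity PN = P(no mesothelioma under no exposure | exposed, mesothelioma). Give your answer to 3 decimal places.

p₁ = 0.556, p₀ = 0.174.
Under exogeneity and monotonicity, PN = (p₁ − p₀) / p₁.
PN = (0.556 − 0.174) / 0.556 = 0.382 / 0.556 ≈ 0.6871

PN ≈ 0.687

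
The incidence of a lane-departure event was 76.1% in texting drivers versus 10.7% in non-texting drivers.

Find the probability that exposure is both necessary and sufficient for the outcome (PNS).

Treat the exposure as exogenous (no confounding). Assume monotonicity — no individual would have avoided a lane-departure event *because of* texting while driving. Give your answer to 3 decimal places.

PNS ≈ 0.654

p₁ = 0.761, p₀ = 0.107.
Under exogeneity and monotonicity, PNS = p₁ − p₀.
PNS = 0.761 − 0.107 = 0.654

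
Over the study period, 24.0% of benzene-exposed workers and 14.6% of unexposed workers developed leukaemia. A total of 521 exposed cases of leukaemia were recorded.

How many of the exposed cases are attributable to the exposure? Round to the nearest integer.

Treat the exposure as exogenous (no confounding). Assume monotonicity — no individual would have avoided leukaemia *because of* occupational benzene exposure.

about 204 cases

p₁ = 0.24, p₀ = 0.146.
PN = (p₁ − p₀)/p₁ = (0.24 − 0.146) / 0.24 ≈ 0.39167.
Attributable cases ≈ PN × (exposed cases) = 0.39167 × 521 ≈ 204.06.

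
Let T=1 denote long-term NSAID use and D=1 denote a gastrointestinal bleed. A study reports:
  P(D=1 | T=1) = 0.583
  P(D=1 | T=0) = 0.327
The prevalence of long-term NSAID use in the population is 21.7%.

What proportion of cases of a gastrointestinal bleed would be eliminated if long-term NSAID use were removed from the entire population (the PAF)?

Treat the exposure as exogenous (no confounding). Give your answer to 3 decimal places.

Let p₁ = 0.583, p₀ = 0.327.
Overall risk P(Y=1) = π·p₁ + (1−π)·p₀ = 0.217×0.583 + 0.783×0.327 = 0.38255.
Under exogeneity, PAF = [P(Y=1) − p₀] / P(Y=1).
PAF = (0.38255 − 0.327) / 0.38255 ≈ 0.1452

PAF ≈ 0.145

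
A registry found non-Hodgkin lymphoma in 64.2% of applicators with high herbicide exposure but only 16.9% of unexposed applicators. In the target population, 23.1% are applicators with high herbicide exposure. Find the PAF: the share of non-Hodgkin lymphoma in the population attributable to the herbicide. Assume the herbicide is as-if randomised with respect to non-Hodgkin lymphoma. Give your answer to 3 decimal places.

p₁ = 0.642, p₀ = 0.169.
Overall risk P(Y=1) = π·p₁ + (1−π)·p₀ = 0.231×0.642 + 0.769×0.169 = 0.27826.
Under exogeneity, PAF = [P(Y=1) − p₀] / P(Y=1).
PAF = (0.27826 − 0.169) / 0.27826 ≈ 0.3927

PAF ≈ 0.393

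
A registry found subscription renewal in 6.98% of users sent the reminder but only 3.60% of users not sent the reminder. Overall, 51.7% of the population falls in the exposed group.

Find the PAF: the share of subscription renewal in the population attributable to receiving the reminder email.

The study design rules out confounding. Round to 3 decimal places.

PAF ≈ 0.327

p₁ = 0.0698, p₀ = 0.036.
Overall risk P(Y=1) = π·p₁ + (1−π)·p₀ = 0.517×0.0698 + 0.483×0.036 = 0.053475.
Under exogeneity, PAF = [P(Y=1) − p₀] / P(Y=1).
PAF = (0.053475 − 0.036) / 0.053475 ≈ 0.3268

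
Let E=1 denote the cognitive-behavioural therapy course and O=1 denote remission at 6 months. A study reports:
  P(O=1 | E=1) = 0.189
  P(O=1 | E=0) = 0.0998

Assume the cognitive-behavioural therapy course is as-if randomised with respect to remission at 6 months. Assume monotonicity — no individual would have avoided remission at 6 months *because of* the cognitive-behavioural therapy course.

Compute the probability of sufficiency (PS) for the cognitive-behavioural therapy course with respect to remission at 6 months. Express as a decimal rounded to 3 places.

Let p₁ = 0.189, p₀ = 0.0998.
Under exogeneity and monotonicity, PS = (p₁ − p₀) / (1 − p₀).
PS = (0.189 − 0.0998) / (1 − 0.0998) = 0.0892 / 0.9002 ≈ 0.0991

PS ≈ 0.099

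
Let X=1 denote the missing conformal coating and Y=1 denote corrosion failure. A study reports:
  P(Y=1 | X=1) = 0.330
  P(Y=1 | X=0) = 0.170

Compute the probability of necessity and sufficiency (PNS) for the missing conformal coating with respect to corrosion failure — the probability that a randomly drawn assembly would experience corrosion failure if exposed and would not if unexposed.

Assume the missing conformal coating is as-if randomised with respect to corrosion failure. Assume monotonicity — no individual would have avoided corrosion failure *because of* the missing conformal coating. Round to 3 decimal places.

PNS ≈ 0.160

Let p₁ = 0.33, p₀ = 0.17.
Under exogeneity and monotonicity, PNS = p₁ − p₀.
PNS = 0.33 − 0.17 = 0.16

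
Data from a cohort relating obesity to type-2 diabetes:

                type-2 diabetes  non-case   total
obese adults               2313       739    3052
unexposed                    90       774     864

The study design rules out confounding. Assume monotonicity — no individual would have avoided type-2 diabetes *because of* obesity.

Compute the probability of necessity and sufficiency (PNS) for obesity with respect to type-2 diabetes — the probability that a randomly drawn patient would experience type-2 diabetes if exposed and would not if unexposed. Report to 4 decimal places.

PNS ≈ 0.6537

p₁ = P(outcome | exposed) = 2313/3052 = 0.75786
p₀ = P(outcome | unexposed) = 90/864 = 0.10417
Under exogeneity and monotonicity, PNS = p₁ − p₀.
PNS = 0.75786 − 0.10417 = 0.6537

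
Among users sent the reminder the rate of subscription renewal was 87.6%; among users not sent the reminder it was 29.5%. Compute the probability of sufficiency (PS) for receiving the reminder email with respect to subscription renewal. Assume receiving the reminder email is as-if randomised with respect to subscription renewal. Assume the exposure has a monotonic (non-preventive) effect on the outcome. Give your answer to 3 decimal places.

p₁ = 0.876, p₀ = 0.295.
Under exogeneity and monotonicity, PS = (p₁ − p₀) / (1 − p₀).
PS = (0.876 − 0.295) / (1 − 0.295) = 0.581 / 0.705 ≈ 0.8241

PS ≈ 0.824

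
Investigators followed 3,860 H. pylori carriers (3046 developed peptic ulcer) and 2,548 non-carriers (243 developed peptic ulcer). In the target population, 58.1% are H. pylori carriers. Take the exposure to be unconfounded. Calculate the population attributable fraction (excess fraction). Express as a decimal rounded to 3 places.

p₁ = P(outcome | exposed) = 3046/3860 = 0.78912
p₀ = P(outcome | unexposed) = 243/2548 = 0.095369
Overall risk P(Y=1) = π·p₁ + (1−π)·p₀ = 0.581×0.78912 + 0.419×0.095369 = 0.49844.
Under exogeneity, PAF = [P(Y=1) − p₀] / P(Y=1).
PAF = (0.49844 − 0.095369) / 0.49844 ≈ 0.8087

PAF ≈ 0.809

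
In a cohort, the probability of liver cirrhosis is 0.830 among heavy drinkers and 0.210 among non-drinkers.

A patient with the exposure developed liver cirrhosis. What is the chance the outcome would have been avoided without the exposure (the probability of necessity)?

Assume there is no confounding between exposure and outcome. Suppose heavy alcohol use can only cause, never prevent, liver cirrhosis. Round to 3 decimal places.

PN ≈ 0.747

Let p₁ = 0.83, p₀ = 0.21.
Under exogeneity and monotonicity, PN = (p₁ − p₀) / p₁.
PN = (0.83 − 0.21) / 0.83 = 0.62 / 0.83 ≈ 0.7470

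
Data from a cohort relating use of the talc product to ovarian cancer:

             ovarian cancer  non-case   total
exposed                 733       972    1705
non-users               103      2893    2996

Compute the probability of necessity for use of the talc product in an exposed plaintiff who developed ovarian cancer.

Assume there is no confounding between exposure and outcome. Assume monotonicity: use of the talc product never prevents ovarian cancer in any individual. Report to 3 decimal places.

p₁ = P(outcome | exposed) = 733/1705 = 0.42991
p₀ = P(outcome | unexposed) = 103/2996 = 0.034379
Under exogeneity and monotonicity, PN = (p₁ − p₀)/p₁.
PN = (0.42991 − 0.034379) / 0.42991 ≈ 0.9200

PN ≈ 0.920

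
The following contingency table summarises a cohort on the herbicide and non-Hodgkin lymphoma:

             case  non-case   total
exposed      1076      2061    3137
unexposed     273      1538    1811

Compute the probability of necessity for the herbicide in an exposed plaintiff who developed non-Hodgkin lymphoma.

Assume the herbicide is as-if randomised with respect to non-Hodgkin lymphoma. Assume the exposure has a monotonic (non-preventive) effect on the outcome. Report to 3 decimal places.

p₁ = P(outcome | exposed) = 1076/3137 = 0.343
p₀ = P(outcome | unexposed) = 273/1811 = 0.15075
Under exogeneity and monotonicity, PN = (p₁ − p₀)/p₁.
PN = (0.343 − 0.15075) / 0.343 ≈ 0.5605

PN ≈ 0.561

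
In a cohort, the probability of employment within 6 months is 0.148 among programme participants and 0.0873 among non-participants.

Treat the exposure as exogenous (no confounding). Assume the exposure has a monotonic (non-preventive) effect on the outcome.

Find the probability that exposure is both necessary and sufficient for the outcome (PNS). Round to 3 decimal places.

PNS ≈ 0.061

Let p₁ = 0.148, p₀ = 0.0873.
Under exogeneity and monotonicity, PNS = p₁ − p₀.
PNS = 0.148 − 0.0873 = 0.0607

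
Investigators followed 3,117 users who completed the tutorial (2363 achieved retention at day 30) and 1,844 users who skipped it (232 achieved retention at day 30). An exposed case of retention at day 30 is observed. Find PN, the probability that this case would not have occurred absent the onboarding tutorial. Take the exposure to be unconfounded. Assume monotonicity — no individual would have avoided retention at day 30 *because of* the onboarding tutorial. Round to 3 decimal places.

PN ≈ 0.834

p₁ = P(outcome | exposed) = 2363/3117 = 0.7581
p₀ = P(outcome | unexposed) = 232/1844 = 0.12581
Under exogeneity and monotonicity, PN = (p₁ − p₀) / p₁.
PN = (0.7581 − 0.12581) / 0.7581 = 0.63229 / 0.7581 ≈ 0.8340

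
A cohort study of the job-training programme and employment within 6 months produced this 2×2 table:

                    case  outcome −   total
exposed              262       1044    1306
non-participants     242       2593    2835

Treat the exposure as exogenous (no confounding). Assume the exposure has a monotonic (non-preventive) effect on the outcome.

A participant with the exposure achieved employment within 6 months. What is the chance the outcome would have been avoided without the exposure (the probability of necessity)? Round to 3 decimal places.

p₁ = P(outcome | exposed) = 262/1306 = 0.20061
p₀ = P(outcome | unexposed) = 242/2835 = 0.085362
Under exogeneity and monotonicity, PN = (p₁ − p₀)/p₁.
PN = (0.20061 − 0.085362) / 0.20061 ≈ 0.5745

PN ≈ 0.574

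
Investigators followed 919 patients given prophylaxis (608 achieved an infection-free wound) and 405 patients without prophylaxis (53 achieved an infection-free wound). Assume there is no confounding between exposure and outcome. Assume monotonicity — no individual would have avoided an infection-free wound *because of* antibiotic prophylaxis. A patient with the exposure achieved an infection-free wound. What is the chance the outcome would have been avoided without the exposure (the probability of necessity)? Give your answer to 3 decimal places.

PN ≈ 0.802

p₁ = P(outcome | exposed) = 608/919 = 0.66159
p₀ = P(outcome | unexposed) = 53/405 = 0.13086
Under exogeneity and monotonicity, PN = (p₁ − p₀) / p₁.
PN = (0.66159 − 0.13086) / 0.66159 = 0.53072 / 0.66159 ≈ 0.8022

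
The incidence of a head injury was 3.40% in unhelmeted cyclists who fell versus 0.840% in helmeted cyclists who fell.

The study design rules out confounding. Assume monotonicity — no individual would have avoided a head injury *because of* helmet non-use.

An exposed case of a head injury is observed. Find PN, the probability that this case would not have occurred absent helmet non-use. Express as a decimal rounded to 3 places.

PN ≈ 0.753

p₁ = 0.034, p₀ = 0.0084.
Under exogeneity and monotonicity, PN = (p₁ − p₀) / p₁.
PN = (0.034 − 0.0084) / 0.034 = 0.0256 / 0.034 ≈ 0.7529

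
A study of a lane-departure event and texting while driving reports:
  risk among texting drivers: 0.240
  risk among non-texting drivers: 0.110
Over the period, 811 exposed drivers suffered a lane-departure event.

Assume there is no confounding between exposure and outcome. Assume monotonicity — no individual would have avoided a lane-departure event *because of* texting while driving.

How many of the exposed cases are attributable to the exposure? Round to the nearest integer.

Let p₁ = 0.24, p₀ = 0.11.
PN = (p₁ − p₀)/p₁ = (0.24 − 0.11) / 0.24 ≈ 0.54167.
Attributable cases ≈ PN × (exposed cases) = 0.54167 × 811 ≈ 439.29.

about 439 cases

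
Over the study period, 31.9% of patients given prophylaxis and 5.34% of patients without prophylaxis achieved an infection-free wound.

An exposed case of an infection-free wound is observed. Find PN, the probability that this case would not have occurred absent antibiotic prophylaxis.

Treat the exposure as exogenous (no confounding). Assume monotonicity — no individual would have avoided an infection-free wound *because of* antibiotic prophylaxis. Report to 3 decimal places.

p₁ = 0.319, p₀ = 0.0534.
Under exogeneity and monotonicity, PN = (p₁ − p₀) / p₁.
PN = (0.319 − 0.0534) / 0.319 = 0.2656 / 0.319 ≈ 0.8326

PN ≈ 0.833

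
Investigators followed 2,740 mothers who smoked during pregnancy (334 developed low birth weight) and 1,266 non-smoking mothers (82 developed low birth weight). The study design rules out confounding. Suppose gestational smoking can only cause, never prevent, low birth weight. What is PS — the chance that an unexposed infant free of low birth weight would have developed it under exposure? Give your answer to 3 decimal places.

p₁ = P(outcome | exposed) = 334/2740 = 0.1219
p₀ = P(outcome | unexposed) = 82/1266 = 0.064771
Under exogeneity and monotonicity, PS = (p₁ − p₀) / (1 − p₀).
PS = (0.1219 − 0.064771) / (1 − 0.064771) = 0.057127 / 0.93523 ≈ 0.0611

PS ≈ 0.061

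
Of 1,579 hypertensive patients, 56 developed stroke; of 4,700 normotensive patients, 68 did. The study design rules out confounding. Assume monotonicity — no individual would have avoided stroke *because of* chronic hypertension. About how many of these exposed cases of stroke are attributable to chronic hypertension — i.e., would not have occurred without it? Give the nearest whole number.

about 33 cases

p₁ = P(outcome | exposed) = 56/1579 = 0.035465
p₀ = P(outcome | unexposed) = 68/4700 = 0.014468
PN = (p₁ − p₀)/p₁ = (0.035465 − 0.014468) / 0.035465 ≈ 0.59205.
Attributable cases ≈ PN × (exposed cases) = 0.59205 × 56 ≈ 33.15.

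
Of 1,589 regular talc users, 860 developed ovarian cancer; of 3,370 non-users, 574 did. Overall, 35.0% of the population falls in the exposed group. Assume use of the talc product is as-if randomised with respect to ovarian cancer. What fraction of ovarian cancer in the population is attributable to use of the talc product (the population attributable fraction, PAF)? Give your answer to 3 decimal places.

p₁ = P(outcome | exposed) = 860/1589 = 0.54122
p₀ = P(outcome | unexposed) = 574/3370 = 0.17033
Overall risk P(Y=1) = π·p₁ + (1−π)·p₀ = 0.35×0.54122 + 0.65×0.17033 = 0.30014.
Under exogeneity, PAF = [P(Y=1) − p₀] / P(Y=1).
PAF = (0.30014 − 0.17033) / 0.30014 ≈ 0.4325

PAF ≈ 0.433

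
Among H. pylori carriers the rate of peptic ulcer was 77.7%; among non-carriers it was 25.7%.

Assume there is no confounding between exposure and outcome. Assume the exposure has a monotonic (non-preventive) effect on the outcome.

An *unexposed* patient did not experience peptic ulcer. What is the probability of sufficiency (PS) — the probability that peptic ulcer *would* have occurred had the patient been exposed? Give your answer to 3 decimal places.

p₁ = 0.777, p₀ = 0.257.
Under exogeneity and monotonicity, PS = (p₁ − p₀) / (1 − p₀).
PS = (0.777 − 0.257) / (1 − 0.257) = 0.52 / 0.743 ≈ 0.6999

PS ≈ 0.700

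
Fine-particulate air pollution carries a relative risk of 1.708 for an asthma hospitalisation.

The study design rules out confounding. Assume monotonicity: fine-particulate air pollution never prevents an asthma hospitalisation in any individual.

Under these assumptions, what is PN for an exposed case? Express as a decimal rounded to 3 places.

Under exogeneity and monotonicity, PN = (RR − 1) / RR = 1 − 1/RR.
PN = (1.708 − 1) / 1.708 = 0.708 / 1.708 ≈ 0.4145

PN ≈ 0.415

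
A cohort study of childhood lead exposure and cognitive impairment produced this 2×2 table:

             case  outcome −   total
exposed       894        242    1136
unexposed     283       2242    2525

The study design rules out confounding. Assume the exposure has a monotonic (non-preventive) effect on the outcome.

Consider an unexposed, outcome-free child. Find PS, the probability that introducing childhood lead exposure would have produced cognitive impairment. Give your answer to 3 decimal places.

p₁ = P(outcome | exposed) = 894/1136 = 0.78697
p₀ = P(outcome | unexposed) = 283/2525 = 0.11208
Under exogeneity and monotonicity, PS = (p₁ − p₀)/(1 − p₀).
PS = (0.78697 − 0.11208) / 0.88792 ≈ 0.7601

PS ≈ 0.760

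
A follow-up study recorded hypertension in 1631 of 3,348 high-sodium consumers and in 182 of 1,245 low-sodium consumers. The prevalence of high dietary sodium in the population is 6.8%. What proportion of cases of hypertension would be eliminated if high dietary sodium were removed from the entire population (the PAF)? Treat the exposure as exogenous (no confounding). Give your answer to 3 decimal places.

p₁ = P(outcome | exposed) = 1631/3348 = 0.48716
p₀ = P(outcome | unexposed) = 182/1245 = 0.14618
Overall risk P(Y=1) = π·p₁ + (1−π)·p₀ = 0.068×0.48716 + 0.932×0.14618 = 0.16937.
Under exogeneity, PAF = [P(Y=1) − p₀] / P(Y=1).
PAF = (0.16937 − 0.14618) / 0.16937 ≈ 0.1369

PAF ≈ 0.137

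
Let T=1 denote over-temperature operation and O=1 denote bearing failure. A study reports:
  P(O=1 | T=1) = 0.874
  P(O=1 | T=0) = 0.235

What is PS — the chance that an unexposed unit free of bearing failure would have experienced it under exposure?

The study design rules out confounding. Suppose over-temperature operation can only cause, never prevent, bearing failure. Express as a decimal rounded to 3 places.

Let p₁ = 0.874, p₀ = 0.235.
Under exogeneity and monotonicity, PS = (p₁ − p₀) / (1 − p₀).
PS = (0.874 − 0.235) / (1 − 0.235) = 0.639 / 0.765 ≈ 0.8353

PS ≈ 0.835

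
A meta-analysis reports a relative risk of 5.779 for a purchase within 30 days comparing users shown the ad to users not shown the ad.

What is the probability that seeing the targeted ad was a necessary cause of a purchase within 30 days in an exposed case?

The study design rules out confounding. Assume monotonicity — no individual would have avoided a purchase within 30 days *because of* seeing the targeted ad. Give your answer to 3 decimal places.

Under exogeneity and monotonicity, PN = (RR − 1) / RR = 1 − 1/RR.
PN = (5.779 − 1) / 5.779 = 4.779 / 5.779 ≈ 0.8270

PN ≈ 0.827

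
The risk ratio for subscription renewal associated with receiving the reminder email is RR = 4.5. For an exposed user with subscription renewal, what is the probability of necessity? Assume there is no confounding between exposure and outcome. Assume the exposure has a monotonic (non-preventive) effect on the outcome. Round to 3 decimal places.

Under exogeneity and monotonicity, PN = (RR − 1) / RR = 1 − 1/RR.
PN = (4.5 − 1) / 4.5 = 3.5 / 4.5 ≈ 0.7778

PN ≈ 0.778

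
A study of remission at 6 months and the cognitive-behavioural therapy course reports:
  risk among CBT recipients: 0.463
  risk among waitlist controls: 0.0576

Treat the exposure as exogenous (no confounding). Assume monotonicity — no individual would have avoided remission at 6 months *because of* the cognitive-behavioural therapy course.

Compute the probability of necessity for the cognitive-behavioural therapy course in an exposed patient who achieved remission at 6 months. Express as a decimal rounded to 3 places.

PN ≈ 0.876

Let p₁ = 0.463, p₀ = 0.0576.
Under exogeneity and monotonicity, PN = (p₁ − p₀) / p₁.
PN = (0.463 − 0.0576) / 0.463 = 0.4054 / 0.463 ≈ 0.8756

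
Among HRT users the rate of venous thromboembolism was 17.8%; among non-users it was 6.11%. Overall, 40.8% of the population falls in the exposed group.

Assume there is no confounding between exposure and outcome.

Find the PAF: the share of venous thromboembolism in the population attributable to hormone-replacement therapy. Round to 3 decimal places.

PAF ≈ 0.438

p₁ = 0.178, p₀ = 0.0611.
Overall risk P(Y=1) = π·p₁ + (1−π)·p₀ = 0.408×0.178 + 0.592×0.0611 = 0.1088.
Under exogeneity, PAF = [P(Y=1) − p₀] / P(Y=1).
PAF = (0.1088 − 0.0611) / 0.1088 ≈ 0.4384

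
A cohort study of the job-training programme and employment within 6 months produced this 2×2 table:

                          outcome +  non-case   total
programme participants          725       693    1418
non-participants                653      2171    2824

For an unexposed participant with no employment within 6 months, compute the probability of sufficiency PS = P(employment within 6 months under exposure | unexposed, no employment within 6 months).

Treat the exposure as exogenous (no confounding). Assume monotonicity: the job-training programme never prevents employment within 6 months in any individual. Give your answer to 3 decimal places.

p₁ = P(outcome | exposed) = 725/1418 = 0.51128
p₀ = P(outcome | unexposed) = 653/2824 = 0.23123
Under exogeneity and monotonicity, PS = (p₁ − p₀)/(1 − p₀).
PS = (0.51128 − 0.23123) / 0.76877 ≈ 0.3643

PS ≈ 0.364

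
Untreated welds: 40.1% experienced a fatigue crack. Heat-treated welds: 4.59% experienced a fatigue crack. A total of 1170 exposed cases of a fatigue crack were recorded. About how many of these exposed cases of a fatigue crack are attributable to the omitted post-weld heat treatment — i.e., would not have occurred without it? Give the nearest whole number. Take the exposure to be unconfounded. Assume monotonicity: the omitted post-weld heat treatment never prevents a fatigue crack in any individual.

about 1036 cases

p₁ = 0.401, p₀ = 0.0459.
PN = (p₁ − p₀)/p₁ = (0.401 − 0.0459) / 0.401 ≈ 0.88554.
Attributable cases ≈ PN × (exposed cases) = 0.88554 × 1170 ≈ 1036.08.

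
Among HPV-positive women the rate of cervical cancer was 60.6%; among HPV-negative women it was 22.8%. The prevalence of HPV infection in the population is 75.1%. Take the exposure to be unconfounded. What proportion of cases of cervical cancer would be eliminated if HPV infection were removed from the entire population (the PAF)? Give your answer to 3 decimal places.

p₁ = 0.606, p₀ = 0.228.
Overall risk P(Y=1) = π·p₁ + (1−π)·p₀ = 0.751×0.606 + 0.249×0.228 = 0.51188.
Under exogeneity, PAF = [P(Y=1) − p₀] / P(Y=1).
PAF = (0.51188 − 0.228) / 0.51188 ≈ 0.5546

PAF ≈ 0.555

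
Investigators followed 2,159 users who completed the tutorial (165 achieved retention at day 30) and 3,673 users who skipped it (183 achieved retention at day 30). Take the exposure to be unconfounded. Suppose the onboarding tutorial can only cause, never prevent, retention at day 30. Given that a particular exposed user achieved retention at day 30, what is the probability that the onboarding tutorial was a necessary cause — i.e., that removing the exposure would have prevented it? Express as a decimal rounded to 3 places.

p₁ = P(outcome | exposed) = 165/2159 = 0.076424
p₀ = P(outcome | unexposed) = 183/3673 = 0.049823
Under exogeneity and monotonicity, PN = (p₁ − p₀) / p₁.
PN = (0.076424 − 0.049823) / 0.076424 = 0.026601 / 0.076424 ≈ 0.3481

PN ≈ 0.348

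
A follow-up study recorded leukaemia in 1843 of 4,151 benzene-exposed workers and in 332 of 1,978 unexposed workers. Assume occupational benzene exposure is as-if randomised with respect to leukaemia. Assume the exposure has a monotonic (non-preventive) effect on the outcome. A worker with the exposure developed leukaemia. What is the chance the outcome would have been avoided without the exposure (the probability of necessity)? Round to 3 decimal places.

PN ≈ 0.622

p₁ = P(outcome | exposed) = 1843/4151 = 0.44399
p₀ = P(outcome | unexposed) = 332/1978 = 0.16785
Under exogeneity and monotonicity, PN = (p₁ − p₀) / p₁.
PN = (0.44399 − 0.16785) / 0.44399 = 0.27614 / 0.44399 ≈ 0.6220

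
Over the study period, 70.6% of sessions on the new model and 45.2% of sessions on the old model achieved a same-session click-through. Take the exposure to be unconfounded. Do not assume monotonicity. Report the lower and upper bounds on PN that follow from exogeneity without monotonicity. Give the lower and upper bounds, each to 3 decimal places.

0.360 ≤ PN ≤ 0.776

p₁ = 0.706, p₀ = 0.452.
Under exogeneity alone the bounds on PN are max{0,(p₁−p₀)/p₁} ≤ PN ≤ min{1,(1−p₀)/p₁}.
  lower = (p₁ − p₀)/p₁ = 0.254 / 0.706 ≈ 0.3598
  upper = min{1, (1 − p₀)/p₁} = 0.548 / 0.706 ≈ 0.7762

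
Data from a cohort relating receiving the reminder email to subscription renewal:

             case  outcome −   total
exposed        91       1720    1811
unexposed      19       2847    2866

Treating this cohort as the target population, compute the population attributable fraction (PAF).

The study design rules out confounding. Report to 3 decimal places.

PAF ≈ 0.718

p₁ = P(outcome | exposed) = 91/1811 = 0.050248
p₀ = P(outcome | unexposed) = 19/2866 = 0.0066294
Exposure prevalence π = 1811/4677 = 0.38721; overall risk P(Y=1) = 0.023519.
Under exogeneity, PAF = [P(Y=1) − p₀]/P(Y=1).
PAF = (0.023519 − 0.0066294) / 0.023519 ≈ 0.7181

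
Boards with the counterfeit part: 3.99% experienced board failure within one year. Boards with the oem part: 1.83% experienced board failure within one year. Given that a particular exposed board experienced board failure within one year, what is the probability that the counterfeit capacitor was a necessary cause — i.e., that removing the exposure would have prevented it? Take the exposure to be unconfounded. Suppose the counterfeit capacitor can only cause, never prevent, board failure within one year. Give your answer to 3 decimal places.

p₁ = 0.0399, p₀ = 0.0183.
Under exogeneity and monotonicity, PN = (p₁ − p₀) / p₁.
PN = (0.0399 − 0.0183) / 0.0399 = 0.0216 / 0.0399 ≈ 0.5414

PN ≈ 0.541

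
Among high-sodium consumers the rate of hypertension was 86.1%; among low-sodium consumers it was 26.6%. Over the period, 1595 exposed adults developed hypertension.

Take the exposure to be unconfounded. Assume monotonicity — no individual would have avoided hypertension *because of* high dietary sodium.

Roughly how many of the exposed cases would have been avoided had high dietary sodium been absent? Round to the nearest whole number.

p₁ = 0.861, p₀ = 0.266.
PN = (p₁ − p₀)/p₁ = (0.861 − 0.266) / 0.861 ≈ 0.69106.
Attributable cases ≈ PN × (exposed cases) = 0.69106 × 1595 ≈ 1102.24.

about 1102 cases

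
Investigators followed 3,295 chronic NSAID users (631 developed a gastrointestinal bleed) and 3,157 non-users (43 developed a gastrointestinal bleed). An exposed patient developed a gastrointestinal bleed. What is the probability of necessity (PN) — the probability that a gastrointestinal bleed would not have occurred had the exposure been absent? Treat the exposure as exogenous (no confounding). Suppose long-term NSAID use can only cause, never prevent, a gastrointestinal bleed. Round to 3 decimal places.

p₁ = P(outcome | exposed) = 631/3295 = 0.1915
p₀ = P(outcome | unexposed) = 43/3157 = 0.013621
Under exogeneity and monotonicity, PN = (p₁ − p₀) / p₁.
PN = (0.1915 − 0.013621) / 0.1915 = 0.17788 / 0.1915 ≈ 0.9289

PN ≈ 0.929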